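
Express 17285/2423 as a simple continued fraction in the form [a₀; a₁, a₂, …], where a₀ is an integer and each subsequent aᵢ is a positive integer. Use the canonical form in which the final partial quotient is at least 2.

[7; 7, 2, 11, 14]

Run the Euclidean algorithm, recording each quotient:
⌊17285/2423⌋ = 7, remainder 324
⌊2423/324⌋ = 7, remainder 155
⌊324/155⌋ = 2, remainder 14
⌊155/14⌋ = 11, remainder 1
⌊14/1⌋ = 14, remainder 0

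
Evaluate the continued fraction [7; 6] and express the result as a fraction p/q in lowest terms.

a_0 = 7: 7/1
a_1 = 6: 43/6

43/6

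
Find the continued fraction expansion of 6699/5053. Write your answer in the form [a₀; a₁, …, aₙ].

⌊6699/5053⌋ = 1, remainder 1646
⌊5053/1646⌋ = 3, remainder 115
⌊1646/115⌋ = 14, remainder 36
⌊115/36⌋ = 3, remainder 7
⌊36/7⌋ = 5, remainder 1
⌊7/1⌋ = 7, remainder 0

[1; 3, 14, 3, 5, 7]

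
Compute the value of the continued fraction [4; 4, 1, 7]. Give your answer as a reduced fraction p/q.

Start with 7.
1 + 1/(7/1) = 1 + 1/7 = 8/7
4 + 1/(8/7) = 4 + 7/8 = 39/8
4 + 1/(39/8) = 4 + 8/39 = 164/39

164/39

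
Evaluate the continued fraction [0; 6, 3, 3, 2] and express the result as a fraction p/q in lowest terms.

23/145

Compute successive convergents:
a_0 = 0: 0/1
a_1 = 6: 1/6
a_2 = 3: 3/19
a_3 = 3: 10/63
a_4 = 2: 23/145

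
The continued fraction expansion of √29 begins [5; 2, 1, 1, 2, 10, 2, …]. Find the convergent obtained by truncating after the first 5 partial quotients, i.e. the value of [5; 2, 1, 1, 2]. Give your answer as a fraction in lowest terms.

70/13

Work from the innermost term outward:
Start with 2.
1 + 1/(2/1) = 1 + 1/2 = 3/2
1 + 1/(3/2) = 1 + 2/3 = 5/3
2 + 1/(5/3) = 2 + 3/5 = 13/5
5 + 1/(13/5) = 5 + 5/13 = 70/13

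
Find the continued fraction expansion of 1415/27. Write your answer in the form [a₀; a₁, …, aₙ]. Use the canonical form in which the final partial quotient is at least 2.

[52; 2, 2, 5]

Apply division with remainder until the remainder is 0:
1415 = 52·27 + 11, so a_0 = 52
27 = 2·11 + 5, so a_1 = 2
11 = 2·5 + 1, so a_2 = 2
5 = 5·1 + 0, so a_3 = 5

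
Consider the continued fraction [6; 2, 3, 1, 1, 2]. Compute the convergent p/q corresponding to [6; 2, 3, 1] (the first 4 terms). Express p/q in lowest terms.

Start with 1.
3 + 1/(1/1) = 3 + 1/1 = 4/1
2 + 1/(4/1) = 2 + 1/4 = 9/4
6 + 1/(9/4) = 6 + 4/9 = 58/9

58/9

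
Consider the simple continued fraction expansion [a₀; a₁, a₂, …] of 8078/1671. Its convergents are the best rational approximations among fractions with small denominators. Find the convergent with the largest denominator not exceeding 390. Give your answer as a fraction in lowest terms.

904/187

List convergents until the denominator exceeds the bound:
a_0 = 4: 4/1  (≤ bound)
a_1 = 1: 5/1  (≤ bound)
a_2 = 5: 29/6  (≤ bound)
a_3 = 30: 875/181  (≤ bound)
a_4 = 1: 904/187  (≤ bound)
a_5 = 3: 3587/742  (> 390, stop)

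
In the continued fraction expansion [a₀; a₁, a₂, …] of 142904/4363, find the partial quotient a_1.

Run the Euclidean algorithm, recording each quotient:
⌊142904/4363⌋ = 32, remainder 3288
⌊4363/3288⌋ = 1, remainder 1075

1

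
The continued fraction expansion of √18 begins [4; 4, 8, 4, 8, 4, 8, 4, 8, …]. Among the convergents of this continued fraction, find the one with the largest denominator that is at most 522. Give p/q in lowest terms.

577/136

List convergents until the denominator exceeds the bound:
a_0 = 4: 4/1  (≤ bound)
a_1 = 4: 17/4  (≤ bound)
a_2 = 8: 140/33  (≤ bound)
a_3 = 4: 577/136  (≤ bound)
a_4 = 8: 4756/1121  (> 522, stop)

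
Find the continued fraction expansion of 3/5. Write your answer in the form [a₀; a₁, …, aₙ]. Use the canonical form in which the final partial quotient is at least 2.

3 = 0·5 + 3, so a_0 = 0
5 = 1·3 + 2, so a_1 = 1
3 = 1·2 + 1, so a_2 = 1
2 = 2·1 + 0, so a_3 = 2

[0; 1, 1, 2]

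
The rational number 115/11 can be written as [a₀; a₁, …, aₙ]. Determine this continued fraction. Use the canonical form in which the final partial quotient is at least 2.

[10; 2, 5]

⌊115/11⌋ = 10, remainder 5
⌊11/5⌋ = 2, remainder 1
⌊5/1⌋ = 5, remainder 0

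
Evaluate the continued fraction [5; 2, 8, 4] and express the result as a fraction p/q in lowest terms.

Start with 4.
8 + 1/(4/1) = 8 + 1/4 = 33/4
2 + 1/(33/4) = 2 + 4/33 = 70/33
5 + 1/(70/33) = 5 + 33/70 = 383/70

383/70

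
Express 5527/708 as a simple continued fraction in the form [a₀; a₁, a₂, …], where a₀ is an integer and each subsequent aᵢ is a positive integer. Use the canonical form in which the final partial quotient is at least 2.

Apply division with remainder until the remainder is 0:
5527 ÷ 708 → quotient 7, remainder 571
708 ÷ 571 → quotient 1, remainder 137
571 ÷ 137 → quotient 4, remainder 23
137 ÷ 23 → quotient 5, remainder 22
23 ÷ 22 → quotient 1, remainder 1
22 ÷ 1 → quotient 22, remainder 0

[7; 1, 4, 5, 1, 22]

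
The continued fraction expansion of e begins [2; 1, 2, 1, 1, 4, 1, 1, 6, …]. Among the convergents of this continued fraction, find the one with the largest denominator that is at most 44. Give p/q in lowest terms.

106/39

List convergents until the denominator exceeds the bound:
a_0 = 2: 2/1  (≤ bound)
a_1 = 1: 3/1  (≤ bound)
a_2 = 2: 8/3  (≤ bound)
a_3 = 1: 11/4  (≤ bound)
a_4 = 1: 19/7  (≤ bound)
a_5 = 4: 87/32  (≤ bound)
a_6 = 1: 106/39  (≤ bound)
a_7 = 1: 193/71  (> 44, stop)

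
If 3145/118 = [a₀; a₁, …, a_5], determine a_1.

⌊3145/118⌋ = 26, remainder 77
⌊118/77⌋ = 1, remainder 41

1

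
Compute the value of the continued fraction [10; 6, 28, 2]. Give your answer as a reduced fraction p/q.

Starting at the tail and folding back:
Start with 2.
28 + 1/(2/1) = 28 + 1/2 = 57/2
6 + 1/(57/2) = 6 + 2/57 = 344/57
10 + 1/(344/57) = 10 + 57/344 = 3497/344

3497/344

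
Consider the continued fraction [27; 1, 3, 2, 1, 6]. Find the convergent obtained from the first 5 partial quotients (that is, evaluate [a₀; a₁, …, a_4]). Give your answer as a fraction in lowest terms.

Start with 1.
2 + 1/(1/1) = 2 + 1/1 = 3/1
3 + 1/(3/1) = 3 + 1/3 = 10/3
1 + 1/(10/3) = 1 + 3/10 = 13/10
27 + 1/(13/10) = 27 + 10/13 = 361/13

361/13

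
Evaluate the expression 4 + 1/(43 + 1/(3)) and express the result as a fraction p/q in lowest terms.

523/130

Use the convergent recurrence hₖ = aₖ·hₖ₋₁ + hₖ₋₂ (and likewise for the denominators kₖ):
a_0 = 4: 4/1
a_1 = 43: 173/43
a_2 = 3: 523/130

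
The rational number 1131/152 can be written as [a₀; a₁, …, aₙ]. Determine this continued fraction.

[7; 2, 3, 1, 2, 1, 1, 2]

Run the Euclidean algorithm, recording each quotient:
⌊1131/152⌋ = 7, remainder 67
⌊152/67⌋ = 2, remainder 18
⌊67/18⌋ = 3, remainder 13
⌊18/13⌋ = 1, remainder 5
⌊13/5⌋ = 2, remainder 3
⌊5/3⌋ = 1, remainder 2
⌊3/2⌋ = 1, remainder 1
⌊2/1⌋ = 2, remainder 0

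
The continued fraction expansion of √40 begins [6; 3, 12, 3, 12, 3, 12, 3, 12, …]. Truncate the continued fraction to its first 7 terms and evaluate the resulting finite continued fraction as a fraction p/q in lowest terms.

Work from the innermost term outward:
Start with 12.
3 + 1/(12/1) = 3 + 1/12 = 37/12
12 + 1/(37/12) = 12 + 12/37 = 456/37
3 + 1/(456/37) = 3 + 37/456 = 1405/456
12 + 1/(1405/456) = 12 + 456/1405 = 17316/1405
3 + 1/(17316/1405) = 3 + 1405/17316 = 53353/17316
6 + 1/(53353/17316) = 6 + 17316/53353 = 337434/53353

337434/53353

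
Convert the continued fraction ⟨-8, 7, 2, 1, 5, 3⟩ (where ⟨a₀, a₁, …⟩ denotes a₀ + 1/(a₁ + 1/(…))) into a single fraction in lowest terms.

Collapse the nested fraction from the inside out:
Start with 3.
5 + 1/(3/1) = 5 + 1/3 = 16/3
1 + 1/(16/3) = 1 + 3/16 = 19/16
2 + 1/(19/16) = 2 + 16/19 = 54/19
7 + 1/(54/19) = 7 + 19/54 = 397/54
-8 + 1/(397/54) = -8 + 54/397 = -3122/397

-3122/397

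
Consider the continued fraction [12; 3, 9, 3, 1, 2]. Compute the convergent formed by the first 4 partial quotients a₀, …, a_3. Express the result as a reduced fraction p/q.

1072/87

Start with 3.
9 + 1/(3/1) = 9 + 1/3 = 28/3
3 + 1/(28/3) = 3 + 3/28 = 87/28
12 + 1/(87/28) = 12 + 28/87 = 1072/87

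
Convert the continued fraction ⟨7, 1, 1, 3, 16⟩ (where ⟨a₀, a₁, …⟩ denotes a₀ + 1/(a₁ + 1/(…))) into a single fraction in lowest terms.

Use the convergent recurrence hₖ = aₖ·hₖ₋₁ + hₖ₋₂ (and likewise for the denominators kₖ):
a_0 = 7: 7/1
a_1 = 1: 8/1
a_2 = 1: 15/2
a_3 = 3: 53/7
a_4 = 16: 863/114

863/114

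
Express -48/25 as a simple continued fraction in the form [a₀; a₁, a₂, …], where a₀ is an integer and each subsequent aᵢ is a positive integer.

⌊-48/25⌋ = -2, remainder 2
⌊25/2⌋ = 12, remainder 1
⌊2/1⌋ = 2, remainder 0

[-2; 12, 2]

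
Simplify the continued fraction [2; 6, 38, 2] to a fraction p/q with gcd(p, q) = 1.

1005/464

Work from the innermost term outward:
Start with 2.
38 + 1/(2/1) = 38 + 1/2 = 77/2
6 + 1/(77/2) = 6 + 2/77 = 464/77
2 + 1/(464/77) = 2 + 77/464 = 1005/464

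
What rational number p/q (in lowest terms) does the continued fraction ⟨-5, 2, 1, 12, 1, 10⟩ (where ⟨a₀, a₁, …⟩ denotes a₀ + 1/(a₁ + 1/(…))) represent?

a_0 = -5: -5/1
a_1 = 2: -9/2
a_2 = 1: -14/3
a_3 = 12: -177/38
a_4 = 1: -191/41
a_5 = 10: -2087/448

-2087/448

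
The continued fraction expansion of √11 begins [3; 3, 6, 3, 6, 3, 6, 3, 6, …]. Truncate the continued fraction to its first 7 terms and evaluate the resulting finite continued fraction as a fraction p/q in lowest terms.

25077/7561

Build up convergents one term at a time:
a_0 = 3: 3/1
a_1 = 3: 10/3
a_2 = 6: 63/19
a_3 = 3: 199/60
a_4 = 6: 1257/379
a_5 = 3: 3970/1197
a_6 = 6: 25077/7561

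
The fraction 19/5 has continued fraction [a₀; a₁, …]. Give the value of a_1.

⌊19/5⌋ = 3, remainder 4
⌊5/4⌋ = 1, remainder 1

1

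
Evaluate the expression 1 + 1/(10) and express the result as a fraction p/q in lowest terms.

Start with 10.
1 + 1/(10/1) = 1 + 1/10 = 11/10

11/10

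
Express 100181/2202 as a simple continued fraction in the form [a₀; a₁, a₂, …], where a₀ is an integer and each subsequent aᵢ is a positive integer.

[45; 2, 54, 1, 1, 4, 2]

100181 = 45·2202 + 1091, so a_0 = 45
2202 = 2·1091 + 20, so a_1 = 2
1091 = 54·20 + 11, so a_2 = 54
20 = 1·11 + 9, so a_3 = 1
11 = 1·9 + 2, so a_4 = 1
9 = 4·2 + 1, so a_5 = 4
2 = 2·1 + 0, so a_6 = 2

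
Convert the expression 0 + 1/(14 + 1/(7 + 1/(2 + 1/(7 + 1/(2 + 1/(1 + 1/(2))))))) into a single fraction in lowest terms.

941/13300

Start with 2.
1 + 1/(2/1) = 1 + 1/2 = 3/2
2 + 1/(3/2) = 2 + 2/3 = 8/3
7 + 1/(8/3) = 7 + 3/8 = 59/8
2 + 1/(59/8) = 2 + 8/59 = 126/59
7 + 1/(126/59) = 7 + 59/126 = 941/126
14 + 1/(941/126) = 14 + 126/941 = 13300/941
0 + 1/(13300/941) = 0 + 941/13300 = 941/13300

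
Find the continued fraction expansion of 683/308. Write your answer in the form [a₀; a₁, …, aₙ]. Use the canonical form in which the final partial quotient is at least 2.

683 ÷ 308 → quotient 2, remainder 67
308 ÷ 67 → quotient 4, remainder 40
67 ÷ 40 → quotient 1, remainder 27
40 ÷ 27 → quotient 1, remainder 13
27 ÷ 13 → quotient 2, remainder 1
13 ÷ 1 → quotient 13, remainder 0

[2; 4, 1, 1, 2, 13]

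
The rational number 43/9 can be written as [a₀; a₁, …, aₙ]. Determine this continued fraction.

43 ÷ 9 → quotient 4, remainder 7
9 ÷ 7 → quotient 1, remainder 2
7 ÷ 2 → quotient 3, remainder 1
2 ÷ 1 → quotient 2, remainder 0

[4; 1, 3, 2]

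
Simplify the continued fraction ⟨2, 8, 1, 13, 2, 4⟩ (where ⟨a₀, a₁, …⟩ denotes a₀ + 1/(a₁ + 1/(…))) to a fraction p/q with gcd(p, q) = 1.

2452/1161

Start with 4.
2 + 1/(4/1) = 2 + 1/4 = 9/4
13 + 1/(9/4) = 13 + 4/9 = 121/9
1 + 1/(121/9) = 1 + 9/121 = 130/121
8 + 1/(130/121) = 8 + 121/130 = 1161/130
2 + 1/(1161/130) = 2 + 130/1161 = 2452/1161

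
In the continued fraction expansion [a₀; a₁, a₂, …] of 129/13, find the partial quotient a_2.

12

⌊129/13⌋ = 9, remainder 12
⌊13/12⌋ = 1, remainder 1
⌊12/1⌋ = 12, remainder 0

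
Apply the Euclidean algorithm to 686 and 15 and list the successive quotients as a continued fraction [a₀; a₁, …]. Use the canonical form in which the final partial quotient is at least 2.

[45; 1, 2, 1, 3]

686 ÷ 15 → quotient 45, remainder 11
15 ÷ 11 → quotient 1, remainder 4
11 ÷ 4 → quotient 2, remainder 3
4 ÷ 3 → quotient 1, remainder 1
3 ÷ 1 → quotient 3, remainder 0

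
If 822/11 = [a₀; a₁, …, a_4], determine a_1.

1

822 = 74·11 + 8, so a_0 = 74
11 = 1·8 + 3, so a_1 = 1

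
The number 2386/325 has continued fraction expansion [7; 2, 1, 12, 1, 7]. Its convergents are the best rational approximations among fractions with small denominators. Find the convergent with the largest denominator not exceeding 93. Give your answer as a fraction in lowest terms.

301/41

a_0 = 7: 7/1  (≤ bound)
a_1 = 2: 15/2  (≤ bound)
a_2 = 1: 22/3  (≤ bound)
a_3 = 12: 279/38  (≤ bound)
a_4 = 1: 301/41  (≤ bound)
a_5 = 7: 2386/325  (> 93, stop)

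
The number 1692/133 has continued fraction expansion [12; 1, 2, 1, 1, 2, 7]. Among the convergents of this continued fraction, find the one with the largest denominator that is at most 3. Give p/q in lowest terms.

a_0 = 12: 12/1  (≤ bound)
a_1 = 1: 13/1  (≤ bound)
a_2 = 2: 38/3  (≤ bound)
a_3 = 1: 51/4  (> 3, stop)

38/3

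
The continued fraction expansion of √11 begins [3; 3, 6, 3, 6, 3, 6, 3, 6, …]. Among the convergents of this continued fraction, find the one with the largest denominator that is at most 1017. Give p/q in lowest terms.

1257/379

a_0 = 3: 3/1  (≤ bound)
a_1 = 3: 10/3  (≤ bound)
a_2 = 6: 63/19  (≤ bound)
a_3 = 3: 199/60  (≤ bound)
a_4 = 6: 1257/379  (≤ bound)
a_5 = 3: 3970/1197  (> 1017, stop)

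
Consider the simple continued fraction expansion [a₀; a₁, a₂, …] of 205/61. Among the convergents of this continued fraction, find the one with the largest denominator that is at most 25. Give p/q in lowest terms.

84/25

a_0 = 3: 3/1  (≤ bound)
a_1 = 2: 7/2  (≤ bound)
a_2 = 1: 10/3  (≤ bound)
a_3 = 3: 37/11  (≤ bound)
a_4 = 2: 84/25  (≤ bound)
a_5 = 2: 205/61  (> 25, stop)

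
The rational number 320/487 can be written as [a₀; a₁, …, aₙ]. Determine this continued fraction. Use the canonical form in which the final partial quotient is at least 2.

Run the Euclidean algorithm, recording each quotient:
320 ÷ 487 → quotient 0, remainder 320
487 ÷ 320 → quotient 1, remainder 167
320 ÷ 167 → quotient 1, remainder 153
167 ÷ 153 → quotient 1, remainder 14
153 ÷ 14 → quotient 10, remainder 13
14 ÷ 13 → quotient 1, remainder 1
13 ÷ 1 → quotient 13, remainder 0

[0; 1, 1, 1, 10, 1, 13]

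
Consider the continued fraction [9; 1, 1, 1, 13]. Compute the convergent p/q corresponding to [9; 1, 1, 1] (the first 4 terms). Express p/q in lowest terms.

Use the convergent recurrence hₖ = aₖ·hₖ₋₁ + hₖ₋₂ (and likewise for the denominators kₖ):
a_0 = 9: 9/1
a_1 = 1: 10/1
a_2 = 1: 19/2
a_3 = 1: 29/3

29/3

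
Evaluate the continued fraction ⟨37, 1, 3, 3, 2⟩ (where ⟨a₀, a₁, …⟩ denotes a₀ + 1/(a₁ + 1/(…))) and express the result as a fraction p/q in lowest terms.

1133/30

Use the convergent recurrence hₖ = aₖ·hₖ₋₁ + hₖ₋₂ (and likewise for the denominators kₖ):
a_0 = 37: 37/1
a_1 = 1: 38/1
a_2 = 3: 151/4
a_3 = 3: 491/13
a_4 = 2: 1133/30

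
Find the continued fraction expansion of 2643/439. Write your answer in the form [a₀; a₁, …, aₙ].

Apply division with remainder until the remainder is 0:
2643 = 6·439 + 9, so a_0 = 6
439 = 48·9 + 7, so a_1 = 48
9 = 1·7 + 2, so a_2 = 1
7 = 3·2 + 1, so a_3 = 3
2 = 2·1 + 0, so a_4 = 2

[6; 48, 1, 3, 2]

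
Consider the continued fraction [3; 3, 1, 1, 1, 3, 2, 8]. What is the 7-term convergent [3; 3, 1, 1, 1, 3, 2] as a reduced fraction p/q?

Compute successive convergents:
a_0 = 3: 3/1
a_1 = 3: 10/3
a_2 = 1: 13/4
a_3 = 1: 23/7
a_4 = 1: 36/11
a_5 = 3: 131/40
a_6 = 2: 298/91

298/91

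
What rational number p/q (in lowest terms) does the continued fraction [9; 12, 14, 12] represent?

a_0 = 9: 9/1
a_1 = 12: 109/12
a_2 = 14: 1535/169
a_3 = 12: 18529/2040

18529/2040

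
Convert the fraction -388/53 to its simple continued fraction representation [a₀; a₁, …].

-388 ÷ 53 → quotient -8, remainder 36
53 ÷ 36 → quotient 1, remainder 17
36 ÷ 17 → quotient 2, remainder 2
17 ÷ 2 → quotient 8, remainder 1
2 ÷ 1 → quotient 2, remainder 0

[-8; 1, 2, 8, 2]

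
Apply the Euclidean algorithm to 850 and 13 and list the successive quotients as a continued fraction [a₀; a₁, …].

850 = 65·13 + 5, so a_0 = 65
13 = 2·5 + 3, so a_1 = 2
5 = 1·3 + 2, so a_2 = 1
3 = 1·2 + 1, so a_3 = 1
2 = 2·1 + 0, so a_4 = 2

[65; 2, 1, 1, 2]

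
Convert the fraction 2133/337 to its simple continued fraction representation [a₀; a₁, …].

Apply division with remainder until the remainder is 0:
2133 ÷ 337 → quotient 6, remainder 111
337 ÷ 111 → quotient 3, remainder 4
111 ÷ 4 → quotient 27, remainder 3
4 ÷ 3 → quotient 1, remainder 1
3 ÷ 1 → quotient 3, remainder 0

[6; 3, 27, 1, 3]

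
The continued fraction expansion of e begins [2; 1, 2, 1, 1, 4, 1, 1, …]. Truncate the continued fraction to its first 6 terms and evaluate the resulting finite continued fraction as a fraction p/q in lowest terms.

87/32

Build up convergents one term at a time:
a_0 = 2: 2/1
a_1 = 1: 3/1
a_2 = 2: 8/3
a_3 = 1: 11/4
a_4 = 1: 19/7
a_5 = 4: 87/32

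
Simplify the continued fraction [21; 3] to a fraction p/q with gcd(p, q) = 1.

Start with 3.
21 + 1/(3/1) = 21 + 1/3 = 64/3

64/3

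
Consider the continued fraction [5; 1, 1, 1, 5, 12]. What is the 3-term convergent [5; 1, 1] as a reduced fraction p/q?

Collapse the nested fraction from the inside out:
Start with 1.
1 + 1/(1/1) = 1 + 1/1 = 2/1
5 + 1/(2/1) = 5 + 1/2 = 11/2

11/2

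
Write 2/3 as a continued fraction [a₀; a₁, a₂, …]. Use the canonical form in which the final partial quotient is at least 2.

Repeatedly divide and take the remainder:
⌊2/3⌋ = 0, remainder 2
⌊3/2⌋ = 1, remainder 1
⌊2/1⌋ = 2, remainder 0

[0; 1, 2]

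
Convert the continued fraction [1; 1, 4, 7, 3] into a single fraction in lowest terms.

204/113

Starting at the tail and folding back:
Start with 3.
7 + 1/(3/1) = 7 + 1/3 = 22/3
4 + 1/(22/3) = 4 + 3/22 = 91/22
1 + 1/(91/22) = 1 + 22/91 = 113/91
1 + 1/(113/91) = 1 + 91/113 = 204/113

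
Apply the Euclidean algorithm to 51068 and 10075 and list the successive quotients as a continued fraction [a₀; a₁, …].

[5; 14, 1, 1, 6, 26, 2]

Repeatedly divide and take the remainder:
⌊51068/10075⌋ = 5, remainder 693
⌊10075/693⌋ = 14, remainder 373
⌊693/373⌋ = 1, remainder 320
⌊373/320⌋ = 1, remainder 53
⌊320/53⌋ = 6, remainder 2
⌊53/2⌋ = 26, remainder 1
⌊2/1⌋ = 2, remainder 0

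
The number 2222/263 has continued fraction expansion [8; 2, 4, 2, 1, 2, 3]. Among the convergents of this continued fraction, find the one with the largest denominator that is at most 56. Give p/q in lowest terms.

245/29

a_0 = 8: 8/1  (≤ bound)
a_1 = 2: 17/2  (≤ bound)
a_2 = 4: 76/9  (≤ bound)
a_3 = 2: 169/20  (≤ bound)
a_4 = 1: 245/29  (≤ bound)
a_5 = 2: 659/78  (> 56, stop)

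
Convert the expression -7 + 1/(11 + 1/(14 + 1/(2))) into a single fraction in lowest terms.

Collapse the nested fraction from the inside out:
Start with 2.
14 + 1/(2/1) = 14 + 1/2 = 29/2
11 + 1/(29/2) = 11 + 2/29 = 321/29
-7 + 1/(321/29) = -7 + 29/321 = -2218/321

-2218/321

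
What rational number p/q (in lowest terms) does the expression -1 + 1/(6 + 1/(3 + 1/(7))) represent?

-117/139

a_0 = -1: -1/1
a_1 = 6: -5/6
a_2 = 3: -16/19
a_3 = 7: -117/139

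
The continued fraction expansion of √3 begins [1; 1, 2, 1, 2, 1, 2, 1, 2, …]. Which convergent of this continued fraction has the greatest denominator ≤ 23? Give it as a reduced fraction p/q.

26/15

a_0 = 1: 1/1  (≤ bound)
a_1 = 1: 2/1  (≤ bound)
a_2 = 2: 5/3  (≤ bound)
a_3 = 1: 7/4  (≤ bound)
a_4 = 2: 19/11  (≤ bound)
a_5 = 1: 26/15  (≤ bound)
a_6 = 2: 71/41  (> 23, stop)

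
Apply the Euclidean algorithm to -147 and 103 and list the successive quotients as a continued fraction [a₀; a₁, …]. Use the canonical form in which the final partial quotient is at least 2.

[-2; 1, 1, 2, 1, 14]

-147 ÷ 103 → quotient -2, remainder 59
103 ÷ 59 → quotient 1, remainder 44
59 ÷ 44 → quotient 1, remainder 15
44 ÷ 15 → quotient 2, remainder 14
15 ÷ 14 → quotient 1, remainder 1
14 ÷ 1 → quotient 14, remainder 0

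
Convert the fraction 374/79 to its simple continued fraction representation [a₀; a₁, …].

Repeatedly divide and take the remainder:
374 = 4·79 + 58, so a_0 = 4
79 = 1·58 + 21, so a_1 = 1
58 = 2·21 + 16, so a_2 = 2
21 = 1·16 + 5, so a_3 = 1
16 = 3·5 + 1, so a_4 = 3
5 = 5·1 + 0, so a_5 = 5

[4; 1, 2, 1, 3, 5]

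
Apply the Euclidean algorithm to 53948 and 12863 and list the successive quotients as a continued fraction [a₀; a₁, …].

[4; 5, 6, 1, 1, 14, 4, 3]

53948 = 4·12863 + 2496, so a_0 = 4
12863 = 5·2496 + 383, so a_1 = 5
2496 = 6·383 + 198, so a_2 = 6
383 = 1·198 + 185, so a_3 = 1
198 = 1·185 + 13, so a_4 = 1
185 = 14·13 + 3, so a_5 = 14
13 = 4·3 + 1, so a_6 = 4
3 = 3·1 + 0, so a_7 = 3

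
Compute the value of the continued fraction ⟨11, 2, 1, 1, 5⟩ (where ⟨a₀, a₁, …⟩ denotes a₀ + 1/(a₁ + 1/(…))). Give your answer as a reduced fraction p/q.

319/28

Build up convergents one term at a time:
a_0 = 11: 11/1
a_1 = 2: 23/2
a_2 = 1: 34/3
a_3 = 1: 57/5
a_4 = 5: 319/28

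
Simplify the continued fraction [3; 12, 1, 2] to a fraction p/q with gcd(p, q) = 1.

a_0 = 3: 3/1
a_1 = 12: 37/12
a_2 = 1: 40/13
a_3 = 2: 117/38

117/38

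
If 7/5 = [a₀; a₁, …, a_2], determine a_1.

Run the Euclidean algorithm, recording each quotient:
⌊7/5⌋ = 1, remainder 2
⌊5/2⌋ = 2, remainder 1

2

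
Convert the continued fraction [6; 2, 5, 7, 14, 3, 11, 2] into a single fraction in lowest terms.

523711/81124

a_0 = 6: 6/1
a_1 = 2: 13/2
a_2 = 5: 71/11
a_3 = 7: 510/79
a_4 = 14: 7211/1117
a_5 = 3: 22143/3430
a_6 = 11: 250784/38847
a_7 = 2: 523711/81124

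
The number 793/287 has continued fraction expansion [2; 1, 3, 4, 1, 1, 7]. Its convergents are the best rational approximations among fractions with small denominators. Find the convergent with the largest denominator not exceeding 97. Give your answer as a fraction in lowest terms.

105/38

a_0 = 2: 2/1  (≤ bound)
a_1 = 1: 3/1  (≤ bound)
a_2 = 3: 11/4  (≤ bound)
a_3 = 4: 47/17  (≤ bound)
a_4 = 1: 58/21  (≤ bound)
a_5 = 1: 105/38  (≤ bound)
a_6 = 7: 793/287  (> 97, stop)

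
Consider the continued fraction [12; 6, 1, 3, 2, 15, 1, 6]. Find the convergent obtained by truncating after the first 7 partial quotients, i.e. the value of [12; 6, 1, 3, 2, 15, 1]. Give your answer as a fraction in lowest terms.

12184/1003

Start with 1.
15 + 1/(1/1) = 15 + 1/1 = 16/1
2 + 1/(16/1) = 2 + 1/16 = 33/16
3 + 1/(33/16) = 3 + 16/33 = 115/33
1 + 1/(115/33) = 1 + 33/115 = 148/115
6 + 1/(148/115) = 6 + 115/148 = 1003/148
12 + 1/(1003/148) = 12 + 148/1003 = 12184/1003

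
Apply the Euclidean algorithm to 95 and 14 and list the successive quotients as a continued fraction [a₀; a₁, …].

[6; 1, 3, 1, 2]

Repeatedly divide and take the remainder:
95 = 6·14 + 11, so a_0 = 6
14 = 1·11 + 3, so a_1 = 1
11 = 3·3 + 2, so a_2 = 3
3 = 1·2 + 1, so a_3 = 1
2 = 2·1 + 0, so a_4 = 2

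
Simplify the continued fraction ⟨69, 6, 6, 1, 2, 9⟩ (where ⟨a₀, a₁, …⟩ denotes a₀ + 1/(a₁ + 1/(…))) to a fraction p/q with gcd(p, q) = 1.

79537/1150

Compute successive convergents:
a_0 = 69: 69/1
a_1 = 6: 415/6
a_2 = 6: 2559/37
a_3 = 1: 2974/43
a_4 = 2: 8507/123
a_5 = 9: 79537/1150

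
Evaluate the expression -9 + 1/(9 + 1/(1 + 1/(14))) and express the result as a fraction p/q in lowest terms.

a_0 = -9: -9/1
a_1 = 9: -80/9
a_2 = 1: -89/10
a_3 = 14: -1326/149

-1326/149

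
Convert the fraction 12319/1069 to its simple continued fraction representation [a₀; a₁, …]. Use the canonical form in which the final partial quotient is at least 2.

⌊12319/1069⌋ = 11, remainder 560
⌊1069/560⌋ = 1, remainder 509
⌊560/509⌋ = 1, remainder 51
⌊509/51⌋ = 9, remainder 50
⌊51/50⌋ = 1, remainder 1
⌊50/1⌋ = 50, remainder 0

[11; 1, 1, 9, 1, 50]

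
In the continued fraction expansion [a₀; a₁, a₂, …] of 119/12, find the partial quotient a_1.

1

119 ÷ 12 → quotient 9, remainder 11
12 ÷ 11 → quotient 1, remainder 1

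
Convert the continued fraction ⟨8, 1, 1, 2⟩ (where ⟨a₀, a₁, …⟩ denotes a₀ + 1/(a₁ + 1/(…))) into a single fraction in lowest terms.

43/5

Start with 2.
1 + 1/(2/1) = 1 + 1/2 = 3/2
1 + 1/(3/2) = 1 + 2/3 = 5/3
8 + 1/(5/3) = 8 + 3/5 = 43/5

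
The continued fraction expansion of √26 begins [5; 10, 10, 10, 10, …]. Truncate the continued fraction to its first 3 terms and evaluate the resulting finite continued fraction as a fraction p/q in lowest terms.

515/101

Starting at the tail and folding back:
Start with 10.
10 + 1/(10/1) = 10 + 1/10 = 101/10
5 + 1/(101/10) = 5 + 10/101 = 515/101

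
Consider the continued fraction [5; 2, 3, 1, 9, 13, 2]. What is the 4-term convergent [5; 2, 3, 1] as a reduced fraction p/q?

Build up convergents one term at a time:
a_0 = 5: 5/1
a_1 = 2: 11/2
a_2 = 3: 38/7
a_3 = 1: 49/9

49/9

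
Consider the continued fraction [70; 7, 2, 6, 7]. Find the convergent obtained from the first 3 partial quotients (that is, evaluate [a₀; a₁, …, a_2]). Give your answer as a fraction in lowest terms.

Work from the innermost term outward:
Start with 2.
7 + 1/(2/1) = 7 + 1/2 = 15/2
70 + 1/(15/2) = 70 + 2/15 = 1052/15

1052/15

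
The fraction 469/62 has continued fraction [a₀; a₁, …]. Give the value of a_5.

Run the Euclidean algorithm, recording each quotient:
469 ÷ 62 → quotient 7, remainder 35
62 ÷ 35 → quotient 1, remainder 27
35 ÷ 27 → quotient 1, remainder 8
27 ÷ 8 → quotient 3, remainder 3
8 ÷ 3 → quotient 2, remainder 2
3 ÷ 2 → quotient 1, remainder 1

1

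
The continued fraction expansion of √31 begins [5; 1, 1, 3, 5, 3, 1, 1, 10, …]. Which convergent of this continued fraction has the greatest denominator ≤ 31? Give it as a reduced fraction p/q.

a_0 = 5: 5/1  (≤ bound)
a_1 = 1: 6/1  (≤ bound)
a_2 = 1: 11/2  (≤ bound)
a_3 = 3: 39/7  (≤ bound)
a_4 = 5: 206/37  (> 31, stop)

39/7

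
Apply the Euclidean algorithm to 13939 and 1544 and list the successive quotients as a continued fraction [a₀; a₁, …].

Run the Euclidean algorithm, recording each quotient:
⌊13939/1544⌋ = 9, remainder 43
⌊1544/43⌋ = 35, remainder 39
⌊43/39⌋ = 1, remainder 4
⌊39/4⌋ = 9, remainder 3
⌊4/3⌋ = 1, remainder 1
⌊3/1⌋ = 3, remainder 0

[9; 35, 1, 9, 1, 3]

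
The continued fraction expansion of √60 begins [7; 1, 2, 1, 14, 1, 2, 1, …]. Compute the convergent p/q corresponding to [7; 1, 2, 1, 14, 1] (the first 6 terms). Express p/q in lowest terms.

Build up convergents one term at a time:
a_0 = 7: 7/1
a_1 = 1: 8/1
a_2 = 2: 23/3
a_3 = 1: 31/4
a_4 = 14: 457/59
a_5 = 1: 488/63

488/63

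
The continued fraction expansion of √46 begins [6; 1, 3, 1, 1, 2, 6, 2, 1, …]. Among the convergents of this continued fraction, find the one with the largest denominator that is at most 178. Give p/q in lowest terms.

a_0 = 6: 6/1  (≤ bound)
a_1 = 1: 7/1  (≤ bound)
a_2 = 3: 27/4  (≤ bound)
a_3 = 1: 34/5  (≤ bound)
a_4 = 1: 61/9  (≤ bound)
a_5 = 2: 156/23  (≤ bound)
a_6 = 6: 997/147  (≤ bound)
a_7 = 2: 2150/317  (> 178, stop)

997/147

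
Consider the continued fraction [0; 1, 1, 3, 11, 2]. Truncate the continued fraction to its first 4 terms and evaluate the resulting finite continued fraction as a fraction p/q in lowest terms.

Start with 3.
1 + 1/(3/1) = 1 + 1/3 = 4/3
1 + 1/(4/3) = 1 + 3/4 = 7/4
0 + 1/(7/4) = 0 + 4/7 = 4/7

4/7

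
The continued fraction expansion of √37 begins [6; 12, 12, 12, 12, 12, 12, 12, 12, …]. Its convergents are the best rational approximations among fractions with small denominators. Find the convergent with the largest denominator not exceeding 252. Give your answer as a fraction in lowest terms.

a_0 = 6: 6/1  (≤ bound)
a_1 = 12: 73/12  (≤ bound)
a_2 = 12: 882/145  (≤ bound)
a_3 = 12: 10657/1752  (> 252, stop)

882/145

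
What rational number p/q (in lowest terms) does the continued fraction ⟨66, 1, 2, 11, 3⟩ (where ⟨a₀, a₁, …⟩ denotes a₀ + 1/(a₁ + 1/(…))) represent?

7001/105

Compute successive convergents:
a_0 = 66: 66/1
a_1 = 1: 67/1
a_2 = 2: 200/3
a_3 = 11: 2267/34
a_4 = 3: 7001/105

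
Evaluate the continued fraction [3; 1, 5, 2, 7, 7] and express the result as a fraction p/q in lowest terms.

2661/692

a_0 = 3: 3/1
a_1 = 1: 4/1
a_2 = 5: 23/6
a_3 = 2: 50/13
a_4 = 7: 373/97
a_5 = 7: 2661/692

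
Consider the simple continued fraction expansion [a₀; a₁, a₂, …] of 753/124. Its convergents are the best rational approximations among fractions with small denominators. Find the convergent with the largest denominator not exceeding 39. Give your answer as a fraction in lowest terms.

List convergents until the denominator exceeds the bound:
a_0 = 6: 6/1  (≤ bound)
a_1 = 13: 79/13  (≤ bound)
a_2 = 1: 85/14  (≤ bound)
a_3 = 3: 334/55  (> 39, stop)

85/14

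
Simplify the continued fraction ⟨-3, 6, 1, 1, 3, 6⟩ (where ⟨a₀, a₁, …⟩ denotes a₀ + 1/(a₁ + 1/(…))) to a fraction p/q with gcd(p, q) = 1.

-823/289

Start with 6.
3 + 1/(6/1) = 3 + 1/6 = 19/6
1 + 1/(19/6) = 1 + 6/19 = 25/19
1 + 1/(25/19) = 1 + 19/25 = 44/25
6 + 1/(44/25) = 6 + 25/44 = 289/44
-3 + 1/(289/44) = -3 + 44/289 = -823/289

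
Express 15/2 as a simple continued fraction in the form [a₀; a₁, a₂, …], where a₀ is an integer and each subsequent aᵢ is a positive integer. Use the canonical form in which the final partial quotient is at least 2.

[7; 2]

15 = 7·2 + 1, so a_0 = 7
2 = 2·1 + 0, so a_1 = 2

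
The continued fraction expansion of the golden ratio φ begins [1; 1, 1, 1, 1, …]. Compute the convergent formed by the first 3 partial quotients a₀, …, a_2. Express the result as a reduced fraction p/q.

3/2

Start with 1.
1 + 1/(1/1) = 1 + 1/1 = 2/1
1 + 1/(2/1) = 1 + 1/2 = 3/2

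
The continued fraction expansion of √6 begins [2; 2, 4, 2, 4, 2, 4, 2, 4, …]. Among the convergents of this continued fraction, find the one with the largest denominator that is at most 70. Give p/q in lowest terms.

49/20

List convergents until the denominator exceeds the bound:
a_0 = 2: 2/1  (≤ bound)
a_1 = 2: 5/2  (≤ bound)
a_2 = 4: 22/9  (≤ bound)
a_3 = 2: 49/20  (≤ bound)
a_4 = 4: 218/89  (> 70, stop)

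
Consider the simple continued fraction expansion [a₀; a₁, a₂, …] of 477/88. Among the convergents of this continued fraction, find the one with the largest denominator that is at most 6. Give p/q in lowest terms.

List convergents until the denominator exceeds the bound:
a_0 = 5: 5/1  (≤ bound)
a_1 = 2: 11/2  (≤ bound)
a_2 = 2: 27/5  (≤ bound)
a_3 = 1: 38/7  (> 6, stop)

27/5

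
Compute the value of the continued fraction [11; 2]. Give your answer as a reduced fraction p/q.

Use the convergent recurrence hₖ = aₖ·hₖ₋₁ + hₖ₋₂ (and likewise for the denominators kₖ):
a_0 = 11: 11/1
a_1 = 2: 23/2

23/2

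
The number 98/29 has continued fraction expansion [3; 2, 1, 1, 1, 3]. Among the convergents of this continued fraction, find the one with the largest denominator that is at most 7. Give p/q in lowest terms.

17/5

a_0 = 3: 3/1  (≤ bound)
a_1 = 2: 7/2  (≤ bound)
a_2 = 1: 10/3  (≤ bound)
a_3 = 1: 17/5  (≤ bound)
a_4 = 1: 27/8  (> 7, stop)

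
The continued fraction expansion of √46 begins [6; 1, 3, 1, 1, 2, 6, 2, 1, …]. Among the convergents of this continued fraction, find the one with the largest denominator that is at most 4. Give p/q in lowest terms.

a_0 = 6: 6/1  (≤ bound)
a_1 = 1: 7/1  (≤ bound)
a_2 = 3: 27/4  (≤ bound)
a_3 = 1: 34/5  (> 4, stop)

27/4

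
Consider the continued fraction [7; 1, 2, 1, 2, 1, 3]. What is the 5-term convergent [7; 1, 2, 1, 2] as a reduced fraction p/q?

85/11

Start with 2.
1 + 1/(2/1) = 1 + 1/2 = 3/2
2 + 1/(3/2) = 2 + 2/3 = 8/3
1 + 1/(8/3) = 1 + 3/8 = 11/8
7 + 1/(11/8) = 7 + 8/11 = 85/11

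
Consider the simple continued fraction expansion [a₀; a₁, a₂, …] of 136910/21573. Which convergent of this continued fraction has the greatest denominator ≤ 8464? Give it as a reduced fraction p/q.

3573/563

List convergents until the denominator exceeds the bound:
a_0 = 6: 6/1  (≤ bound)
a_1 = 2: 13/2  (≤ bound)
a_2 = 1: 19/3  (≤ bound)
a_3 = 7: 146/23  (≤ bound)
a_4 = 1: 165/26  (≤ bound)
a_5 = 6: 1136/179  (≤ bound)
a_6 = 3: 3573/563  (≤ bound)
a_7 = 38: 136910/21573  (> 8464, stop)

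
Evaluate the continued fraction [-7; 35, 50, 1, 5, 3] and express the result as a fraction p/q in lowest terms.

-235837/33829

a_0 = -7: -7/1
a_1 = 35: -244/35
a_2 = 50: -12207/1751
a_3 = 1: -12451/1786
a_4 = 5: -74462/10681
a_5 = 3: -235837/33829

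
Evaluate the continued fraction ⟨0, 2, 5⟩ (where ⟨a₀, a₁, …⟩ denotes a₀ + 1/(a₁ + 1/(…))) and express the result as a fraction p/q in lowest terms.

5/11

Start with 5.
2 + 1/(5/1) = 2 + 1/5 = 11/5
0 + 1/(11/5) = 0 + 5/11 = 5/11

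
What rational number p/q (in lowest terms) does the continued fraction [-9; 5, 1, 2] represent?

Starting at the tail and folding back:
Start with 2.
1 + 1/(2/1) = 1 + 1/2 = 3/2
5 + 1/(3/2) = 5 + 2/3 = 17/3
-9 + 1/(17/3) = -9 + 3/17 = -150/17

-150/17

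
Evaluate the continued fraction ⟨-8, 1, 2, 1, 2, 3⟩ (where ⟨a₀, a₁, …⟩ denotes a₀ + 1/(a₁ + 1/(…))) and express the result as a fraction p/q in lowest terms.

Build up convergents one term at a time:
a_0 = -8: -8/1
a_1 = 1: -7/1
a_2 = 2: -22/3
a_3 = 1: -29/4
a_4 = 2: -80/11
a_5 = 3: -269/37

-269/37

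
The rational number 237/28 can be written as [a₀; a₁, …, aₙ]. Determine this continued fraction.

⌊237/28⌋ = 8, remainder 13
⌊28/13⌋ = 2, remainder 2
⌊13/2⌋ = 6, remainder 1
⌊2/1⌋ = 2, remainder 0

[8; 2, 6, 2]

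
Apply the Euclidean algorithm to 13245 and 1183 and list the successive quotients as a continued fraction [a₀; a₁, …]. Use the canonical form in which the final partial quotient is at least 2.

[11; 5, 10, 11, 2]

Repeatedly divide and take the remainder:
13245 ÷ 1183 → quotient 11, remainder 232
1183 ÷ 232 → quotient 5, remainder 23
232 ÷ 23 → quotient 10, remainder 2
23 ÷ 2 → quotient 11, remainder 1
2 ÷ 1 → quotient 2, remainder 0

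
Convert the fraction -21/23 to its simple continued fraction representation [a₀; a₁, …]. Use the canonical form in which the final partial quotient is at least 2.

[-1; 11, 2]

-21 = -1·23 + 2, so a_0 = -1
23 = 11·2 + 1, so a_1 = 11
2 = 2·1 + 0, so a_2 = 2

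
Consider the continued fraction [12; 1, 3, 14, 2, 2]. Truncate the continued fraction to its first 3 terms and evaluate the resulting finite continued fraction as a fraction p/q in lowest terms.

51/4

a_0 = 12: 12/1
a_1 = 1: 13/1
a_2 = 3: 51/4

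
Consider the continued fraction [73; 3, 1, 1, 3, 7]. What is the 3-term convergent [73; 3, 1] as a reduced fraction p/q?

Collapse the nested fraction from the inside out:
Start with 1.
3 + 1/(1/1) = 3 + 1/1 = 4/1
73 + 1/(4/1) = 73 + 1/4 = 293/4

293/4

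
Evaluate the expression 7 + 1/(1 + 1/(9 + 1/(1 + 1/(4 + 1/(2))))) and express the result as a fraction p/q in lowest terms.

941/119

Start with 2.
4 + 1/(2/1) = 4 + 1/2 = 9/2
1 + 1/(9/2) = 1 + 2/9 = 11/9
9 + 1/(11/9) = 9 + 9/11 = 108/11
1 + 1/(108/11) = 1 + 11/108 = 119/108
7 + 1/(119/108) = 7 + 108/119 = 941/119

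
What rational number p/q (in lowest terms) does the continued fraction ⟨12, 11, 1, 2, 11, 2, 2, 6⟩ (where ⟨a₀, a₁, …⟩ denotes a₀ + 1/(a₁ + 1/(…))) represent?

159035/13159

Work from the innermost term outward:
Start with 6.
2 + 1/(6/1) = 2 + 1/6 = 13/6
2 + 1/(13/6) = 2 + 6/13 = 32/13
11 + 1/(32/13) = 11 + 13/32 = 365/32
2 + 1/(365/32) = 2 + 32/365 = 762/365
1 + 1/(762/365) = 1 + 365/762 = 1127/762
11 + 1/(1127/762) = 11 + 762/1127 = 13159/1127
12 + 1/(13159/1127) = 12 + 1127/13159 = 159035/13159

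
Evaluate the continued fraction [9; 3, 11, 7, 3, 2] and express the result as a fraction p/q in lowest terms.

a_0 = 9: 9/1
a_1 = 3: 28/3
a_2 = 11: 317/34
a_3 = 7: 2247/241
a_4 = 3: 7058/757
a_5 = 2: 16363/1755

16363/1755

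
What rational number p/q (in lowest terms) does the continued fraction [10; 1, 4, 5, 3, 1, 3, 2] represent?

10040/929

a_0 = 10: 10/1
a_1 = 1: 11/1
a_2 = 4: 54/5
a_3 = 5: 281/26
a_4 = 3: 897/83
a_5 = 1: 1178/109
a_6 = 3: 4431/410
a_7 = 2: 10040/929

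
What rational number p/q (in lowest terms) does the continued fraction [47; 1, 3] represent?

191/4

a_0 = 47: 47/1
a_1 = 1: 48/1
a_2 = 3: 191/4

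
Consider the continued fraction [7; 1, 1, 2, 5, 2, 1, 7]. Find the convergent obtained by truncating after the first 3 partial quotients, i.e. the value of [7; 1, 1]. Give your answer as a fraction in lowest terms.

15/2

a_0 = 7: 7/1
a_1 = 1: 8/1
a_2 = 1: 15/2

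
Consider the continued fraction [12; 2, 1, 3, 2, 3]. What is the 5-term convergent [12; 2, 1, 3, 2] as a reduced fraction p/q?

Collapse the nested fraction from the inside out:
Start with 2.
3 + 1/(2/1) = 3 + 1/2 = 7/2
1 + 1/(7/2) = 1 + 2/7 = 9/7
2 + 1/(9/7) = 2 + 7/9 = 25/9
12 + 1/(25/9) = 12 + 9/25 = 309/25

309/25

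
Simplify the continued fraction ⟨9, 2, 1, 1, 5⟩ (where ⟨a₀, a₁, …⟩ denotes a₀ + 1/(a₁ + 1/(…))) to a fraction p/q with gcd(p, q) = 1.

263/28

Use the convergent recurrence hₖ = aₖ·hₖ₋₁ + hₖ₋₂ (and likewise for the denominators kₖ):
a_0 = 9: 9/1
a_1 = 2: 19/2
a_2 = 1: 28/3
a_3 = 1: 47/5
a_4 = 5: 263/28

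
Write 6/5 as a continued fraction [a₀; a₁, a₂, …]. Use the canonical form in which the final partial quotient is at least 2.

6 = 1·5 + 1, so a_0 = 1
5 = 5·1 + 0, so a_1 = 5

[1; 5]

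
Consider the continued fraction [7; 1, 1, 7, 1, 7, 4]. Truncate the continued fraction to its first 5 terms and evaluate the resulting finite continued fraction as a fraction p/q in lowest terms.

128/17

Work from the innermost term outward:
Start with 1.
7 + 1/(1/1) = 7 + 1/1 = 8/1
1 + 1/(8/1) = 1 + 1/8 = 9/8
1 + 1/(9/8) = 1 + 8/9 = 17/9
7 + 1/(17/9) = 7 + 9/17 = 128/17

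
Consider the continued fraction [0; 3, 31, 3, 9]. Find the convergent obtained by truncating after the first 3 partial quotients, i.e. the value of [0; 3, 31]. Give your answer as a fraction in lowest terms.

Start with 31.
3 + 1/(31/1) = 3 + 1/31 = 94/31
0 + 1/(94/31) = 0 + 31/94 = 31/94

31/94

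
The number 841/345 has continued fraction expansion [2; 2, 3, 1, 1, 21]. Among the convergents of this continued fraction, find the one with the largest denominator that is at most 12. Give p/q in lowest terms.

List convergents until the denominator exceeds the bound:
a_0 = 2: 2/1  (≤ bound)
a_1 = 2: 5/2  (≤ bound)
a_2 = 3: 17/7  (≤ bound)
a_3 = 1: 22/9  (≤ bound)
a_4 = 1: 39/16  (> 12, stop)

22/9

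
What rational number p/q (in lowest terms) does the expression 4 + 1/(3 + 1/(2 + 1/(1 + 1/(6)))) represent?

Use the convergent recurrence hₖ = aₖ·hₖ₋₁ + hₖ₋₂ (and likewise for the denominators kₖ):
a_0 = 4: 4/1
a_1 = 3: 13/3
a_2 = 2: 30/7
a_3 = 1: 43/10
a_4 = 6: 288/67

288/67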